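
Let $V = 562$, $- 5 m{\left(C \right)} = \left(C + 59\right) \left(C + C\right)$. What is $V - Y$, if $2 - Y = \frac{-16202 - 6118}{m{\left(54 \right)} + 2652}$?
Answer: $\frac{9995}{22} \approx 454.32$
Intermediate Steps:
$m{\left(C \right)} = - \frac{2 C \left(59 + C\right)}{5}$ ($m{\left(C \right)} = - \frac{\left(C + 59\right) \left(C + C\right)}{5} = - \frac{\left(59 + C\right) 2 C}{5} = - \frac{2 C \left(59 + C\right)}{5}$)
$Y = \frac{2369}{22}$ ($Y = 2 - \frac{-16202 - 6118}{\left(- \frac{2}{5}\right) 54 \left(59 + 54\right) + 2652} = 2 - - \frac{22320}{\left(- \frac{2}{5}\right) 54 \cdot 113 + 2652} = 2 - - \frac{22320}{- \frac{12204}{5} + 2652} = 2 - - \frac{22320}{\frac{1056}{5}} = 2 - \left(-22320\right) \frac{5}{1056} = 2 - - \frac{2325}{22} = 2 + \frac{2325}{22} = \frac{2369}{22} \approx 107.68$)
$V - Y = 562 - \frac{2369}{22} = \frac{9995}{22}$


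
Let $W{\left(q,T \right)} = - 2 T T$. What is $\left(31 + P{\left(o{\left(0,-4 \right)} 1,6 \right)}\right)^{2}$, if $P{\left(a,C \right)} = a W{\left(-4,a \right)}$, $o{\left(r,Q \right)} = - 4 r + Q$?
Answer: $25281$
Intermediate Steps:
$o{\left(r,Q \right)} = Q - 4 r$
$W{\left(q,T \right)} = - 2 T^{2}$
$P{\left(a,C \right)} = - 2 a^{3}$ ($P{\left(a,C \right)} = a \left(- 2 a^{2}\right) = - 2 a^{3}$)
$\left(31 + P{\left(o{\left(0,-4 \right)} 1,6 \right)}\right)^{2} = \left(31 - 2 \left(\left(-4 - 0\right) 1\right)^{3}\right)^{2} = \left(31 - 2 \left(\left(-4 + 0\right) 1\right)^{3}\right)^{2} = \left(31 - 2 \left(\left(-4\right) 1\right)^{3}\right)^{2} = \left(31 - 2 \left(-4\right)^{3}\right)^{2} = \left(31 - -128\right)^{2} = \left(31 + 128\right)^{2} = 159^{2} = 25281$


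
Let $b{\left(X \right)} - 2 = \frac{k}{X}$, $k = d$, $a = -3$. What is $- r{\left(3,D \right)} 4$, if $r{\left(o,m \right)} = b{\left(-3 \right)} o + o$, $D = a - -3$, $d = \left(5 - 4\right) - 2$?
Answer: $-40$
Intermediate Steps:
$d = -1$ ($d = 1 - 2 = -1$)
$D = 0$ ($D = -3 - -3 = -3 + 3 = 0$)
$k = -1$
$b{\left(X \right)} = 2 - \frac{1}{X}$
$r{\left(o,m \right)} = \frac{10 o}{3}$ ($r{\left(o,m \right)} = \left(2 - \frac{1}{-3}\right) o + o = \left(2 - - \frac{1}{3}\right) o + o = \left(2 + \frac{1}{3}\right) o + o = \frac{7 o}{3} + o = \frac{10 o}{3}$)
$- r{\left(3,D \right)} 4 = - \frac{10 \cdot 3}{3} \cdot 4 = \left(-1\right) 10 \cdot 4 = \left(-10\right) 4 = -40$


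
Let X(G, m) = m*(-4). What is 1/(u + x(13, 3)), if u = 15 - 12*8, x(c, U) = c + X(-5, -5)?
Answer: -1/48 ≈ -0.020833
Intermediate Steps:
X(G, m) = -4*m
x(c, U) = 20 + c (x(c, U) = c - 4*(-5) = c + 20 = 20 + c)
u = -81 (u = 15 - 96 = -81)
1/(u + x(13, 3)) = 1/(-81 + (20 + 13)) = 1/(-81 + 33) = 1/(-48) = -1/48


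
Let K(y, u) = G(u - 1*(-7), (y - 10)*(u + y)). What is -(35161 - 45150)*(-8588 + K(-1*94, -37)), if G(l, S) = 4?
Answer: -85745576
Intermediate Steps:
K(y, u) = 4
-(35161 - 45150)*(-8588 + K(-1*94, -37)) = -(35161 - 45150)*(-8588 + 4) = -(-9989)*(-8584) = -1*85745576 = -85745576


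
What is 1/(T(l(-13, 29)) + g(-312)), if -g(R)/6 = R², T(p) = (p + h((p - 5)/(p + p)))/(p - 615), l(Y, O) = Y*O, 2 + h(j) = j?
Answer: -93496/54607612071 ≈ -1.7121e-6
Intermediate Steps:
h(j) = -2 + j
l(Y, O) = O*Y
T(p) = (-2 + p + (-5 + p)/(2*p))/(-615 + p) (T(p) = (p + (-2 + (p - 5)/(p + p)))/(p - 615) = (p + (-2 + (-5 + p)/((2*p))))/(-615 + p) = (p + (-2 + (-5 + p)*(1/(2*p))))/(-615 + p) = (p + (-2 + (-5 + p)/(2*p)))/(-615 + p) = (-2 + p + (-5 + p)/(2*p))/(-615 + p))
g(R) = -6*R²
1/(T(l(-13, 29)) + g(-312)) = 1/((-5 + 29*(-13) + 2*(29*(-13))*(-2 + 29*(-13)))/(2*((29*(-13)))*(-615 + 29*(-13))) - 6*(-312)²) = 1/((½)*(-5 - 377 + 2*(-377)*(-2 - 377))/(-377*(-615 - 377)) - 6*97344) = 1/((½)*(-1/377)*(-5 - 377 + 2*(-377)*(-379))/(-992) - 584064) = 1/((½)*(-1/377)*(-1/992)*(-5 - 377 + 285766) - 584064) = 1/((½)*(-1/377)*(-1/992)*285384 - 584064) = 1/(35673/93496 - 584064) = 1/(-54607612071/93496) = -93496/54607612071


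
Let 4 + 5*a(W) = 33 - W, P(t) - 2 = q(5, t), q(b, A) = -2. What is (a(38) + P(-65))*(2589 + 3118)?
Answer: -51363/5 ≈ -10273.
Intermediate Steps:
P(t) = 0 (P(t) = 2 - 2 = 0)
a(W) = 29/5 - W/5 (a(W) = -4/5 + (33 - W)/5 = -4/5 + (33/5 - W/5) = 29/5 - W/5)
(a(38) + P(-65))*(2589 + 3118) = ((29/5 - 1/5*38) + 0)*(2589 + 3118) = ((29/5 - 38/5) + 0)*5707 = (-9/5 + 0)*5707 = -9/5*5707 = -51363/5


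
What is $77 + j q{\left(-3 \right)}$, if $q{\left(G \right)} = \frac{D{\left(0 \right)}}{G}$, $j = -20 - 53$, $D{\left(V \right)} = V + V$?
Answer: $77$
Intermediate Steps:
$D{\left(V \right)} = 2 V$
$j = -73$
$q{\left(G \right)} = 0$ ($q{\left(G \right)} = \frac{2 \cdot 0}{G} = \frac{0}{G} = 0$)
$77 + j q{\left(-3 \right)} = 77 - 0 = 77 + 0 = 77$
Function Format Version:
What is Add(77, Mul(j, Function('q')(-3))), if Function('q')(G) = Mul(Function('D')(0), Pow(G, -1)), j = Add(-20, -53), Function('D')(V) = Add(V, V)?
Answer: 77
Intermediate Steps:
Function('D')(V) = Mul(2, V)
j = -73
Function('q')(G) = 0 (Function('q')(G) = Mul(Mul(2, 0), Pow(G, -1)) = Mul(0, Pow(G, -1)) = 0)
Add(77, Mul(j, Function('q')(-3))) = Add(77, Mul(-73, 0)) = Add(77, 0) = 77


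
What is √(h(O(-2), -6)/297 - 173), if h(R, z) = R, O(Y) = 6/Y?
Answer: 2*I*√47102/33 ≈ 13.153*I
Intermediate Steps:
√(h(O(-2), -6)/297 - 173) = √((6/(-2))/297 - 173) = √((6*(-½))*(1/297) - 173) = √(-3*1/297 - 173) = √(-1/99 - 173) = √(-17128/99) = 2*I*√47102/33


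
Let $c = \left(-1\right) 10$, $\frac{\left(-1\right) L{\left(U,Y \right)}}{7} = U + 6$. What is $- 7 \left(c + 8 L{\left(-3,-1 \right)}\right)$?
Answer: $1246$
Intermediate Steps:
$L{\left(U,Y \right)} = -42 - 7 U$ ($L{\left(U,Y \right)} = - 7 \left(U + 6\right) = - 7 \left(6 + U\right) = -42 - 7 U$)
$c = -10$
$- 7 \left(c + 8 L{\left(-3,-1 \right)}\right) = - 7 \left(-10 + 8 \left(-42 - -21\right)\right) = - 7 \left(-10 + 8 \left(-42 + 21\right)\right) = - 7 \left(-10 + 8 \left(-21\right)\right) = - 7 \left(-10 - 168\right) = \left(-7\right) \left(-178\right) = 1246$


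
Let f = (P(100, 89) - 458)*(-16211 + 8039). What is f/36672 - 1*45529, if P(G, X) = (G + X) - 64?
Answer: -138909851/3056 ≈ -45455.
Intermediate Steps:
P(G, X) = -64 + G + X
f = 2721276 (f = ((-64 + 100 + 89) - 458)*(-16211 + 8039) = (125 - 458)*(-8172) = -333*(-8172) = 2721276)
f/36672 - 1*45529 = 2721276/36672 - 1*45529 = 2721276*(1/36672) - 45529 = 226773/3056 - 45529 = -138909851/3056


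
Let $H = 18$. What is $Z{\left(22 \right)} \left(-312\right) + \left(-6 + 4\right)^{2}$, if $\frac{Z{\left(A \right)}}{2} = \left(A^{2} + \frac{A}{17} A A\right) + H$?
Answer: $- \frac{11969500}{17} \approx -7.0409 \cdot 10^{5}$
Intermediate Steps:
$Z{\left(A \right)} = 36 + 2 A^{2} + \frac{2 A^{3}}{17}$ ($Z{\left(A \right)} = 2 \left(\left(A^{2} + \frac{A}{17} A A\right) + 18\right) = 2 \left(\left(A^{2} + \frac{A^{2}}{17} A\right) + 18\right) = 2 \left(\left(A^{2} + \frac{A^{3}}{17}\right) + 18\right) = 2 \left(18 + A^{2} + \frac{A^{3}}{17}\right) = 36 + 2 A^{2} + \frac{2 A^{3}}{17}$)
$Z{\left(22 \right)} \left(-312\right) + \left(-6 + 4\right)^{2} = \left(36 + 2 \cdot 22^{2} + \frac{2 \cdot 22^{3}}{17}\right) \left(-312\right) + \left(-6 + 4\right)^{2} = \left(36 + 2 \cdot 484 + \frac{2}{17} \cdot 10648\right) \left(-312\right) + \left(-2\right)^{2} = \left(36 + 968 + \frac{21296}{17}\right) \left(-312\right) + 4 = \frac{38364}{17} \left(-312\right) + 4 = - \frac{11969568}{17} + 4 = - \frac{11969500}{17}$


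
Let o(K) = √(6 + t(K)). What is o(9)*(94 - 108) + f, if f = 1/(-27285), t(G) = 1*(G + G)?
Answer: -1/27285 - 28*√6 ≈ -68.586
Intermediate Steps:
t(G) = 2*G (t(G) = 1*(2*G) = 2*G)
f = -1/27285 ≈ -3.6650e-5
o(K) = √(6 + 2*K)
o(9)*(94 - 108) + f = √(6 + 2*9)*(94 - 108) - 1/27285 = √(6 + 18)*(-14) - 1/27285 = √24*(-14) - 1/27285 = (2*√6)*(-14) - 1/27285 = -28*√6 - 1/27285 = -1/27285 - 28*√6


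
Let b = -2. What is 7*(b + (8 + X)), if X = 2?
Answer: 56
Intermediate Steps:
7*(b + (8 + X)) = 7*(-2 + (8 + 2)) = 7*(-2 + 10) = 7*8 = 56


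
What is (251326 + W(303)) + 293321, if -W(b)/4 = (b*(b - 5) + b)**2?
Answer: -32830720989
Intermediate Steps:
W(b) = -4*(b + b*(-5 + b))**2 (W(b) = -4*(b*(b - 5) + b)**2 = -4*(b*(-5 + b) + b)**2 = -4*(b + b*(-5 + b))**2)
(251326 + W(303)) + 293321 = (251326 - 4*303**2*(-4 + 303)**2) + 293321 = (251326 - 4*91809*299**2) + 293321 = (251326 - 4*91809*89401) + 293321 = (251326 - 32831265636) + 293321 = -32831014310 + 293321 = -32830720989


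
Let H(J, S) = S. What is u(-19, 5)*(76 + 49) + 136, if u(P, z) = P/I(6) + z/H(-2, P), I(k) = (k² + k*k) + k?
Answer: 107677/1482 ≈ 72.656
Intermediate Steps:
I(k) = k + 2*k² (I(k) = (k² + k²) + k = 2*k² + k = k + 2*k²)
u(P, z) = P/78 + z/P (u(P, z) = P/((6*(1 + 2*6))) + z/P = P/((6*(1 + 12))) + z/P = P/((6*13)) + z/P = P/78 + z/P)
u(-19, 5)*(76 + 49) + 136 = ((1/78)*(-19) + 5/(-19))*(76 + 49) + 136 = (-19/78 + 5*(-1/19))*125 + 136 = (-19/78 - 5/19)*125 + 136 = -751/1482*125 + 136 = -93875/1482 + 136 = 107677/1482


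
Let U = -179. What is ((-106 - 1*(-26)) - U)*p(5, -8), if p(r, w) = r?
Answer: 495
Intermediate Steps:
((-106 - 1*(-26)) - U)*p(5, -8) = ((-106 - 1*(-26)) - 1*(-179))*5 = ((-106 + 26) + 179)*5 = (-80 + 179)*5 = 99*5 = 495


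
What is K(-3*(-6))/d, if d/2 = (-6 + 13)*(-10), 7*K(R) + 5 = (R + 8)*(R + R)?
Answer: -19/20 ≈ -0.95000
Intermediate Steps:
K(R) = -5/7 + 2*R*(8 + R)/7 (K(R) = -5/7 + ((R + 8)*(R + R))/7 = -5/7 + ((8 + R)*(2*R))/7 = -5/7 + (2*R*(8 + R))/7 = -5/7 + 2*R*(8 + R)/7)
d = -140 (d = 2*((-6 + 13)*(-10)) = 2*(7*(-10)) = 2*(-70) = -140)
K(-3*(-6))/d = (-5/7 + 2*(-3*(-6))²/7 + 16*(-3*(-6))/7)/(-140) = (-5/7 + (2/7)*18² + (16/7)*18)*(-1/140) = (-5/7 + (2/7)*324 + 288/7)*(-1/140) = (-5/7 + 648/7 + 288/7)*(-1/140) = 133*(-1/140) = -19/20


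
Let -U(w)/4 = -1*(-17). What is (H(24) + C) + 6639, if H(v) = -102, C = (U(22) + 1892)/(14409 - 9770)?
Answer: 30326967/4639 ≈ 6537.4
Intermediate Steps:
U(w) = -68 (U(w) = -(-4)*(-17) = -4*17 = -68)
C = 1824/4639 (C = (-68 + 1892)/(14409 - 9770) = 1824/4639 ≈ 0.39319)
(H(24) + C) + 6639 = (-102 + 1824/4639) + 6639 = -471354/4639 + 6639 = 30326967/4639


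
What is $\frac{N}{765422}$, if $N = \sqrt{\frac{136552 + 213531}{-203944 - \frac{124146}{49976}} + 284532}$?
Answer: $\frac{4 \sqrt{115463299199726530639130}}{1950377441273695} \approx 0.00069689$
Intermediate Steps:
$N = \frac{8 \sqrt{115463299199726530639130}}{5096214745}$ ($N = \sqrt{\frac{350083}{-203944 - \frac{62073}{24988}} + 284532} = \sqrt{\frac{350083}{- \frac{5096214745}{24988}} + 284532} = \sqrt{350083 \left(- \frac{24988}{5096214745}\right) + 284532} = \sqrt{- \frac{8747874004}{5096214745} + 284532} = \sqrt{\frac{1450027425950336}{5096214745}} = \frac{8 \sqrt{115463299199726530639130}}{5096214745} \approx 533.41$)
$\frac{N}{765422} = \frac{\frac{8}{5096214745} \sqrt{115463299199726530639130}}{765422} = \frac{8 \sqrt{115463299199726530639130}}{5096214745} \cdot \frac{1}{765422} = \frac{4 \sqrt{115463299199726530639130}}{1950377441273695}$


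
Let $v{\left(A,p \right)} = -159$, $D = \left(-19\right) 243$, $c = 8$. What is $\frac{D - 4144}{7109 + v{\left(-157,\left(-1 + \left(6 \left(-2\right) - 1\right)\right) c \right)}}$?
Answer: $- \frac{8761}{6950} \approx -1.2606$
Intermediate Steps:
$D = -4617$
$\frac{D - 4144}{7109 + v{\left(-157,\left(-1 + \left(6 \left(-2\right) - 1\right)\right) c \right)}} = \frac{-4617 - 4144}{7109 - 159} = - \frac{8761}{6950}$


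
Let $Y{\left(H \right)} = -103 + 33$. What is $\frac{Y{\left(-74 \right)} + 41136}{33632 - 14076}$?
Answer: $\frac{20533}{9778} \approx 2.0999$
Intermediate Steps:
$Y{\left(H \right)} = -70$
$\frac{Y{\left(-74 \right)} + 41136}{33632 - 14076} = \frac{-70 + 41136}{33632 - 14076} = \frac{41066}{19556} = 41066 \cdot \frac{1}{19556} = \frac{20533}{9778}$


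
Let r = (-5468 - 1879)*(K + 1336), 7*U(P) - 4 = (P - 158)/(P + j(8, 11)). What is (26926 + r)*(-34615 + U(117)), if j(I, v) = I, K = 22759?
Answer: 765841110793282/125 ≈ 6.1267e+12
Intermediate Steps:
U(P) = 4/7 + (-158 + P)/(7*(8 + P)) (U(P) = 4/7 + ((P - 158)/(P + 8))/7 = 4/7 + ((-158 + P)/(8 + P))/7 = 4/7 + (-158 + P)/(7*(8 + P)))
r = -177025965 (r = (-5468 - 1879)*(22759 + 1336) = -7347*24095 = -177025965)
(26926 + r)*(-34615 + U(117)) = (26926 - 177025965)*(-34615 + (-126 + 5*117)/(7*(8 + 117))) = -176999039*(-34615 + (⅐)*(-126 + 585)/125) = -176999039*(-34615 + (⅐)*(1/125)*459) = -176999039*(-34615 + 459/875) = -176999039*(-30287666/875) = 765841110793282/125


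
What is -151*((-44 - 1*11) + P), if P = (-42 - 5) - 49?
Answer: 22801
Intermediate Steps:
P = -96 (P = -47 - 49 = -96)
-151*((-44 - 1*11) + P) = -151*((-44 - 1*11) - 96) = -151*((-44 - 11) - 96) = -151*(-55 - 96) = -151*(-151) = 22801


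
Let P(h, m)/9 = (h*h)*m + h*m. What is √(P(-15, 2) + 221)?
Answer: √4001 ≈ 63.253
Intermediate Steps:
P(h, m) = 9*h*m + 9*m*h² (P(h, m) = 9*((h*h)*m + h*m) = 9*(h²*m + h*m) = 9*(m*h² + h*m) = 9*(h*m + m*h²) = 9*h*m + 9*m*h²)
√(P(-15, 2) + 221) = √(9*(-15)*2*(1 - 15) + 221) = √(9*(-15)*2*(-14) + 221) = √(3780 + 221) = √4001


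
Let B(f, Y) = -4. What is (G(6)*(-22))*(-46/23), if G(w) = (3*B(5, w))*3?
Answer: -1584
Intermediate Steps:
G(w) = -36 (G(w) = (3*(-4))*3 = -12*3 = -36)
(G(6)*(-22))*(-46/23) = (-36*(-22))*(-46/23) = 792*(-46*1/23) = 792*(-2) = -1584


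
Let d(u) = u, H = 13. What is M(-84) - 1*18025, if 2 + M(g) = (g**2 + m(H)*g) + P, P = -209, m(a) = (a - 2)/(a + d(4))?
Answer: -190984/17 ≈ -11234.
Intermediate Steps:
m(a) = (-2 + a)/(4 + a) (m(a) = (a - 2)/(a + 4) = (-2 + a)/(4 + a))
M(g) = -211 + g**2 + 11*g/17 (M(g) = -2 + ((g**2 + ((-2 + 13)/(4 + 13))*g) - 209) = -2 + ((g**2 + (11/17)*g) - 209) = -2 + ((g**2 + ((1/17)*11)*g) - 209) = -2 + ((g**2 + 11*g/17) - 209) = -2 + (-209 + g**2 + 11*g/17) = -211 + g**2 + 11*g/17)
M(-84) - 1*18025 = (-211 + (-84)**2 + (11/17)*(-84)) - 1*18025 = (-211 + 7056 - 924/17) - 18025 = 115441/17 - 18025 = -190984/17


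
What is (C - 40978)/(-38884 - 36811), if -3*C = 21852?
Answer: 48262/75695 ≈ 0.63758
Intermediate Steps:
C = -7284 (C = -1/3*21852 = -7284)
(C - 40978)/(-38884 - 36811) = (-7284 - 40978)/(-38884 - 36811) = -48262/(-75695) = -48262*(-1/75695) = 48262/75695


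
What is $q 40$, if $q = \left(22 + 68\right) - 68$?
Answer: $880$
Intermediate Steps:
$q = 22$ ($q = 90 - 68 = 22$)
$q 40 = 22 \cdot 40 = 880$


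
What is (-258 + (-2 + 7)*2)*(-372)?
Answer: 92256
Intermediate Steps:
(-258 + (-2 + 7)*2)*(-372) = (-258 + 5*2)*(-372) = (-258 + 10)*(-372) = -248*(-372) = 92256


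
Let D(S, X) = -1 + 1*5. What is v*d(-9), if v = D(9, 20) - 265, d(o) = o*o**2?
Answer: 190269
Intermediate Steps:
D(S, X) = 4 (D(S, X) = -1 + 5 = 4)
d(o) = o**3
v = -261 (v = 4 - 265 = -261)
v*d(-9) = -261*(-9)**3 = -261*(-729) = 190269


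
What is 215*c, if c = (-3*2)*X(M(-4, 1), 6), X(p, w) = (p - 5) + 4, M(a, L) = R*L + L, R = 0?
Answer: 0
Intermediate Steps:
M(a, L) = L (M(a, L) = 0*L + L = 0 + L = L)
X(p, w) = -1 + p (X(p, w) = (-5 + p) + 4 = -1 + p)
c = 0 (c = (-3*2)*(-1 + 1) = -6*0 = 0)
215*c = 215*0 = 0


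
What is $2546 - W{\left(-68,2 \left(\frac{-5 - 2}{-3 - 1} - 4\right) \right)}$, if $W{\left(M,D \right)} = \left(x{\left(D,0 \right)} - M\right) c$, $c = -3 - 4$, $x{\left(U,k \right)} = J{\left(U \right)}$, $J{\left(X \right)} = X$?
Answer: $\frac{5981}{2} \approx 2990.5$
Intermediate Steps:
$x{\left(U,k \right)} = U$
$c = -7$ ($c = -3 - 4 = -7$)
$W{\left(M,D \right)} = - 7 D + 7 M$ ($W{\left(M,D \right)} = \left(D - M\right) \left(-7\right) = - 7 D + 7 M$)
$2546 - W{\left(-68,2 \left(\frac{-5 - 2}{-3 - 1} - 4\right) \right)} = 2546 - \left(- 7 \cdot 2 \left(\frac{-5 - 2}{-3 - 1} - 4\right) + 7 \left(-68\right)\right) = 2546 - \left(- 7 \cdot 2 \left(- \frac{7}{-4} - 4\right) - 476\right) = 2546 - \left(- 7 \cdot 2 \left(\left(-7\right) \left(- \frac{1}{4}\right) - 4\right) - 476\right) = 2546 - \left(- 7 \cdot 2 \left(\frac{7}{4} - 4\right) - 476\right) = 2546 - \left(- 7 \cdot 2 \left(- \frac{9}{4}\right) - 476\right) = 2546 - \left(\left(-7\right) \left(- \frac{9}{2}\right) - 476\right) = 2546 - \left(\frac{63}{2} - 476\right) = 2546 - - \frac{889}{2} = 2546 + \frac{889}{2} = \frac{5981}{2}$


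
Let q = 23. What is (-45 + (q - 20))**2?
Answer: 1764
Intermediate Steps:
(-45 + (q - 20))**2 = (-45 + (23 - 20))**2 = (-45 + 3)**2 = (-42)**2 = 1764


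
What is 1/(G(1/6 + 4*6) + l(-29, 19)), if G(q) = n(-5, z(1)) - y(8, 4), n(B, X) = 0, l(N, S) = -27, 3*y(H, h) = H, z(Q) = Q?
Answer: -3/89 ≈ -0.033708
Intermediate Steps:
y(H, h) = H/3
G(q) = -8/3 (G(q) = 0 - 8/3 = -8/3)
1/(G(1/6 + 4*6) + l(-29, 19)) = 1/(-8/3 - 27) = 1/(-89/3) = -3/89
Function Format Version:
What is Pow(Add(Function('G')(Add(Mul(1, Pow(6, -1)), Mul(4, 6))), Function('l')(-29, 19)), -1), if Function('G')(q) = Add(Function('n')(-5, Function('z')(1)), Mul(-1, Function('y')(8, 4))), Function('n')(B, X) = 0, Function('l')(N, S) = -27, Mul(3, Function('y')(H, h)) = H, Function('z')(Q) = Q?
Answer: Rational(-3, 89) ≈ -0.033708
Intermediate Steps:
Function('y')(H, h) = Mul(Rational(1, 3), H)
Function('G')(q) = Rational(-8, 3) (Function('G')(q) = Add(0, Mul(-1, Mul(Rational(1, 3), 8))) = Add(0, Mul(-1, Rational(8, 3))) = Add(0, Rational(-8, 3)) = Rational(-8, 3))
Pow(Add(Function('G')(Add(Mul(1, Pow(6, -1)), Mul(4, 6))), Function('l')(-29, 19)), -1) = Pow(Add(Rational(-8, 3), -27), -1) = Pow(Rational(-89, 3), -1) = Rational(-3, 89)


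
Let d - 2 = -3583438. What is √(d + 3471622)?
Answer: I*√111814 ≈ 334.39*I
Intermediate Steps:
d = -3583436 (d = 2 - 3583438 = -3583436)
√(d + 3471622) = √(-3583436 + 3471622) = √(-111814) = I*√111814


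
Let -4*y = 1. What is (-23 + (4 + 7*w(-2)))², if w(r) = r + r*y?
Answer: 3481/4 ≈ 870.25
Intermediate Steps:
y = -¼ (y = -¼*1 = -¼ ≈ -0.25000)
w(r) = 3*r/4 (w(r) = r + r*(-¼) = r - r/4 = 3*r/4)
(-23 + (4 + 7*w(-2)))² = (-23 + (4 + 7*((¾)*(-2))))² = (-23 + (4 + 7*(-3/2)))² = (-23 + (4 - 21/2))² = (-23 - 13/2)² = (-59/2)² = 3481/4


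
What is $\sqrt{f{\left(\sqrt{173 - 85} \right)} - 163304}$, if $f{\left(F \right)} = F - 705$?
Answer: $\sqrt{-164009 + 2 \sqrt{22}} \approx 404.97 i$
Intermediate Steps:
$f{\left(F \right)} = -705 + F$
$\sqrt{f{\left(\sqrt{173 - 85} \right)} - 163304} = \sqrt{\left(-705 + \sqrt{173 - 85}\right) - 163304} = \sqrt{\left(-705 + \sqrt{88}\right) - 163304} = \sqrt{\left(-705 + 2 \sqrt{22}\right) - 163304} = \sqrt{-164009 + 2 \sqrt{22}}$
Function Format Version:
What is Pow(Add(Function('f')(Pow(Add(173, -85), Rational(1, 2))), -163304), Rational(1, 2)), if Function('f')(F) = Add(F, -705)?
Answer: Pow(Add(-164009, Mul(2, Pow(22, Rational(1, 2)))), Rational(1, 2)) ≈ Mul(404.97, I)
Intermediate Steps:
Function('f')(F) = Add(-705, F)
Pow(Add(Function('f')(Pow(Add(173, -85), Rational(1, 2))), -163304), Rational(1, 2)) = Pow(Add(Add(-705, Pow(Add(173, -85), Rational(1, 2))), -163304), Rational(1, 2)) = Pow(Add(Add(-705, Pow(88, Rational(1, 2))), -163304), Rational(1, 2)) = Pow(Add(Add(-705, Mul(2, Pow(22, Rational(1, 2)))), -163304), Rational(1, 2)) = Pow(Add(-164009, Mul(2, Pow(22, Rational(1, 2)))), Rational(1, 2))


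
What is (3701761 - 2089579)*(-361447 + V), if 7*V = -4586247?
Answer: -11472893292432/7 ≈ -1.6390e+12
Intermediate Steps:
V = -4586247/7 (V = (1/7)*(-4586247) = -4586247/7 ≈ -6.5518e+5)
(3701761 - 2089579)*(-361447 + V) = (3701761 - 2089579)*(-361447 - 4586247/7) = 1612182*(-7116376/7) = -11472893292432/7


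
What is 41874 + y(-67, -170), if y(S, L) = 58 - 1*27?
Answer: 41905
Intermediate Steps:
y(S, L) = 31 (y(S, L) = 58 - 27 = 31)
41874 + y(-67, -170) = 41874 + 31 = 41905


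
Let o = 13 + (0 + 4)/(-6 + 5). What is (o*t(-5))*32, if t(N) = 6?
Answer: 1728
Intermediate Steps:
o = 9 (o = 13 + 4/(-1) = 13 + 4*(-1) = 13 - 4 = 9)
(o*t(-5))*32 = (9*6)*32 = 54*32 = 1728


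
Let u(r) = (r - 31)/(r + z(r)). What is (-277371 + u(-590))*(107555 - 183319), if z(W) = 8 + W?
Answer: 6157306015731/293 ≈ 2.1015e+10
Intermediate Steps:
u(r) = (-31 + r)/(8 + 2*r) (u(r) = (r - 31)/(r + (8 + r)) = (-31 + r)/(8 + 2*r))
(-277371 + u(-590))*(107555 - 183319) = (-277371 + (-31 - 590)/(2*(4 - 590)))*(107555 - 183319) = (-277371 + (½)*(-621)/(-586))*(-75764) = (-277371 + (½)*(-1/586)*(-621))*(-75764) = (-277371 + 621/1172)*(-75764) = -325078191/1172*(-75764) = 6157306015731/293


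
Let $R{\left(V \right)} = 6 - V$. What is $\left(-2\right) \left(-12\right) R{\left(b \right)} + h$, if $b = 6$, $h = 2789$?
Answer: $2789$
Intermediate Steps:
$\left(-2\right) \left(-12\right) R{\left(b \right)} + h = \left(-2\right) \left(-12\right) \left(6 - 6\right) + 2789 = 24 \left(6 - 6\right) + 2789 = 24 \cdot 0 + 2789 = 0 + 2789 = 2789$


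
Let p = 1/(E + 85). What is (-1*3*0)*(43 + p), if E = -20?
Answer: 0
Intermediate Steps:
p = 1/65 (p = 1/(-20 + 85) = 1/65 ≈ 0.015385)
(-1*3*0)*(43 + p) = (-1*3*0)*(43 + 1/65) = -3*0*(2796/65) = 0*(2796/65) = 0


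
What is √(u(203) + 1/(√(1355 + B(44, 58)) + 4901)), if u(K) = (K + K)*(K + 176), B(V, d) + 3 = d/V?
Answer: √(16591002450 + 153874*√655006)/√(107822 + √655006) ≈ 392.27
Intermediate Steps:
B(V, d) = -3 + d/V
u(K) = 2*K*(176 + K) (u(K) = (2*K)*(176 + K) = 2*K*(176 + K))
√(u(203) + 1/(√(1355 + B(44, 58)) + 4901)) = √(2*203*(176 + 203) + 1/(√(1355 + (-3 + 58/44)) + 4901)) = √(2*203*379 + 1/(√(1355 + (-3 + 58*(1/44))) + 4901)) = √(153874 + 1/(√(1355 + (-3 + 29/22)) + 4901)) = √(153874 + 1/(√(1355 - 37/22) + 4901)) = √(153874 + 1/(√(29773/22) + 4901)) = √(153874 + 1/(√655006/22 + 4901)) = √(153874 + 1/(4901 + √655006/22))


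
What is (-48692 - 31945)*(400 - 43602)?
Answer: 3483679674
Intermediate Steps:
(-48692 - 31945)*(400 - 43602) = -80637*(-43202) = 3483679674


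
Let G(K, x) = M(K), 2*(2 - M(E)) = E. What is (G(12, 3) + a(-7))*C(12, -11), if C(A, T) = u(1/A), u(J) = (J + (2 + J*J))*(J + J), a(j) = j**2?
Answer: 1505/96 ≈ 15.677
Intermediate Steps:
M(E) = 2 - E/2
G(K, x) = 2 - K/2
u(J) = 2*J*(2 + J + J**2) (u(J) = (J + (2 + J**2))*(2*J) = (2 + J + J**2)*(2*J) = 2*J*(2 + J + J**2))
C(A, T) = 2*(2 + 1/A + A**(-2))/A (C(A, T) = 2*(2 + 1/A + (1/A)**2)/A = 2*(2 + 1/A + A**(-2))/A)
(G(12, 3) + a(-7))*C(12, -11) = ((2 - 1/2*12) + (-7)**2)*(2*(1 + 12 + 2*12**2)/12**3) = ((2 - 6) + 49)*(2*(1/1728)*(1 + 12 + 2*144)) = (-4 + 49)*(2*(1/1728)*(1 + 12 + 288)) = 45*(2*(1/1728)*301) = 45*(301/864) = 1505/96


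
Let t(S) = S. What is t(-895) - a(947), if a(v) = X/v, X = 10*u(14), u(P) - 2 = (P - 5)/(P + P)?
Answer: -11866235/13258 ≈ -895.02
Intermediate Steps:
u(P) = 2 + (-5 + P)/(2*P) (u(P) = 2 + (P - 5)/(P + P) = 2 + (-5 + P)/((2*P)) = 2 + (-5 + P)*(1/(2*P)) = 2 + (-5 + P)/(2*P))
X = 325/14 (X = 10*((5/2)*(-1 + 14)/14) = 10*((5/2)*(1/14)*13) = 10*(65/28) = 325/14 ≈ 23.214)
a(v) = 325/(14*v)
t(-895) - a(947) = -895 - 325/(14*947) = -895 - 1*325/13258 = -895 - 325/13258 = -11866235/13258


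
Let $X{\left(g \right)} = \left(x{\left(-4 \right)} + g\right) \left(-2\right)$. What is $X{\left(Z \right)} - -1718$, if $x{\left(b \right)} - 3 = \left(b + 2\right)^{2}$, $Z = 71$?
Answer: $1562$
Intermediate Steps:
$x{\left(b \right)} = 3 + \left(2 + b\right)^{2}$ ($x{\left(b \right)} = 3 + \left(b + 2\right)^{2} = 3 + \left(2 + b\right)^{2}$)
$X{\left(g \right)} = -14 - 2 g$ ($X{\left(g \right)} = \left(\left(3 + \left(2 - 4\right)^{2}\right) + g\right) \left(-2\right) = \left(\left(3 + \left(-2\right)^{2}\right) + g\right) \left(-2\right) = \left(\left(3 + 4\right) + g\right) \left(-2\right) = \left(7 + g\right) \left(-2\right) = -14 - 2 g$)
$X{\left(Z \right)} - -1718 = \left(-14 - 142\right) - -1718 = \left(-14 - 142\right) + 1718 = -156 + 1718 = 1562$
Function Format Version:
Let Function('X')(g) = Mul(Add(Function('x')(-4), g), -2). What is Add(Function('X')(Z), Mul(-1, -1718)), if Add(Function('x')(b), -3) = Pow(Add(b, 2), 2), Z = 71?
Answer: 1562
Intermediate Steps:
Function('x')(b) = Add(3, Pow(Add(2, b), 2)) (Function('x')(b) = Add(3, Pow(Add(b, 2), 2)) = Add(3, Pow(Add(2, b), 2)))
Function('X')(g) = Add(-14, Mul(-2, g)) (Function('X')(g) = Mul(Add(Add(3, Pow(Add(2, -4), 2)), g), -2) = Mul(Add(Add(3, Pow(-2, 2)), g), -2) = Mul(Add(Add(3, 4), g), -2) = Mul(Add(7, g), -2) = Add(-14, Mul(-2, g)))
Add(Function('X')(Z), Mul(-1, -1718)) = Add(Add(-14, Mul(-2, 71)), Mul(-1, -1718)) = Add(Add(-14, -142), 1718) = Add(-156, 1718) = 1562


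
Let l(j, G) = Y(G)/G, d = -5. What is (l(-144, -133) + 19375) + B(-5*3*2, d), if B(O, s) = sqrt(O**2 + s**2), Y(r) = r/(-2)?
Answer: 38749/2 + 5*sqrt(37) ≈ 19405.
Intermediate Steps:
Y(r) = -r/2 (Y(r) = r*(-1/2) = -r/2)
l(j, G) = -1/2 (l(j, G) = (-G/2)/G = -1/2)
(l(-144, -133) + 19375) + B(-5*3*2, d) = (-1/2 + 19375) + sqrt((-5*3*2)**2 + (-5)**2) = 38749/2 + sqrt((-15*2)**2 + 25) = 38749/2 + sqrt((-30)**2 + 25) = 38749/2 + sqrt(900 + 25) = 38749/2 + sqrt(925) = 38749/2 + 5*sqrt(37)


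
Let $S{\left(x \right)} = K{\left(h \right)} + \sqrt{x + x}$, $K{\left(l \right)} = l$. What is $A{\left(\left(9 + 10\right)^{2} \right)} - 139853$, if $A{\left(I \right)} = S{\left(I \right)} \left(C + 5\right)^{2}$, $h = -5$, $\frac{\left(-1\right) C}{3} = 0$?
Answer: $-139978 + 475 \sqrt{2} \approx -1.3931 \cdot 10^{5}$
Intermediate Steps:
$C = 0$ ($C = \left(-3\right) 0 = 0$)
$S{\left(x \right)} = -5 + \sqrt{2} \sqrt{x}$ ($S{\left(x \right)} = -5 + \sqrt{x + x} = -5 + \sqrt{2 x} = -5 + \sqrt{2} \sqrt{x}$)
$A{\left(I \right)} = -125 + 25 \sqrt{2} \sqrt{I}$ ($A{\left(I \right)} = \left(-5 + \sqrt{2} \sqrt{I}\right) \left(0 + 5\right)^{2} = \left(-5 + \sqrt{2} \sqrt{I}\right) 5^{2} = \left(-5 + \sqrt{2} \sqrt{I}\right) 25 = -125 + 25 \sqrt{2} \sqrt{I}$)
$A{\left(\left(9 + 10\right)^{2} \right)} - 139853 = \left(-125 + 25 \sqrt{2} \sqrt{\left(9 + 10\right)^{2}}\right) - 139853 = \left(-125 + 25 \sqrt{2} \sqrt{19^{2}}\right) - 139853 = \left(-125 + 25 \sqrt{2} \sqrt{361}\right) - 139853 = \left(-125 + 25 \sqrt{2} \cdot 19\right) - 139853 = \left(-125 + 475 \sqrt{2}\right) - 139853 = -139978 + 475 \sqrt{2}$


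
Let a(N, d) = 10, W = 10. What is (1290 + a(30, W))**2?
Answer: 1690000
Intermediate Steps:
(1290 + a(30, W))**2 = (1290 + 10)**2 = 1300**2 = 1690000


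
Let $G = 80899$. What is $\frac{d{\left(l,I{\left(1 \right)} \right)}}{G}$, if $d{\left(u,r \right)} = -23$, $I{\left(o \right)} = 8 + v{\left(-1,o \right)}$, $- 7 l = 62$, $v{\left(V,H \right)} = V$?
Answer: $- \frac{23}{80899} \approx -0.00028431$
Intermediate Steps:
$l = - \frac{62}{7}$ ($l = \left(- \frac{1}{7}\right) 62 = - \frac{62}{7} \approx -8.8571$)
$I{\left(o \right)} = 7$ ($I{\left(o \right)} = 8 - 1 = 7$)
$\frac{d{\left(l,I{\left(1 \right)} \right)}}{G} = - \frac{23}{80899}$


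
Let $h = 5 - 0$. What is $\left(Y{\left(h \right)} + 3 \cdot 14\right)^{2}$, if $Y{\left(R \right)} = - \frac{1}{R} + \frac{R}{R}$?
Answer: $\frac{45796}{25} \approx 1831.8$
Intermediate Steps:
$h = 5$ ($h = 5 + 0 = 5$)
$Y{\left(R \right)} = 1 - \frac{1}{R}$ ($Y{\left(R \right)} = - \frac{1}{R} + 1 = 1 - \frac{1}{R}$)
$\left(Y{\left(h \right)} + 3 \cdot 14\right)^{2} = \left(\frac{-1 + 5}{5} + 3 \cdot 14\right)^{2} = \left(\frac{1}{5} \cdot 4 + 42\right)^{2} = \left(\frac{4}{5} + 42\right)^{2} = \left(\frac{214}{5}\right)^{2} = \frac{45796}{25}$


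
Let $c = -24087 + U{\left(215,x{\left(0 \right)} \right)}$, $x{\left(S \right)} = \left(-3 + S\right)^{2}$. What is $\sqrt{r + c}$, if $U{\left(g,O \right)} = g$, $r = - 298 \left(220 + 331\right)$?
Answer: $i \sqrt{188070} \approx 433.67 i$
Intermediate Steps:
$r = -164198$ ($r = \left(-298\right) 551 = -164198$)
$c = -23872$ ($c = -24087 + 215 = -23872$)
$\sqrt{r + c} = \sqrt{-164198 - 23872} = \sqrt{-188070} = i \sqrt{188070}$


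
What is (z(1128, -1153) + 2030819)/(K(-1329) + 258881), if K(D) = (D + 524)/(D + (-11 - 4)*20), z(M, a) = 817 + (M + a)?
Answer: 3309494319/421717954 ≈ 7.8476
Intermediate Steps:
z(M, a) = 817 + M + a
K(D) = (524 + D)/(-300 + D) (K(D) = (524 + D)/(D - 15*20) = (524 + D)/(D - 300) = (524 + D)/(-300 + D))
(z(1128, -1153) + 2030819)/(K(-1329) + 258881) = ((817 + 1128 - 1153) + 2030819)/((524 - 1329)/(-300 - 1329) + 258881) = (792 + 2030819)/(-805/(-1629) + 258881) = 2031611/(-1/1629*(-805) + 258881) = 2031611/(805/1629 + 258881) = 2031611/(421717954/1629) = 2031611*(1629/421717954) = 3309494319/421717954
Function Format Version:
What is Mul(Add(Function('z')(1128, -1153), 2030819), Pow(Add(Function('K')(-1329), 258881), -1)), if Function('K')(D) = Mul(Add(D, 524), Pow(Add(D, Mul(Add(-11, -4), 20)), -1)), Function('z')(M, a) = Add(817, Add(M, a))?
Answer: Rational(3309494319, 421717954) ≈ 7.8476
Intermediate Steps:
Function('z')(M, a) = Add(817, M, a)
Function('K')(D) = Mul(Pow(Add(-300, D), -1), Add(524, D)) (Function('K')(D) = Mul(Add(524, D), Pow(Add(D, Mul(-15, 20)), -1)) = Mul(Add(524, D), Pow(Add(D, -300), -1)) = Mul(Add(524, D), Pow(Add(-300, D), -1)) = Mul(Pow(Add(-300, D), -1), Add(524, D)))
Mul(Add(Function('z')(1128, -1153), 2030819), Pow(Add(Function('K')(-1329), 258881), -1)) = Mul(Add(Add(817, 1128, -1153), 2030819), Pow(Add(Mul(Pow(Add(-300, -1329), -1), Add(524, -1329)), 258881), -1)) = Mul(Add(792, 2030819), Pow(Add(Mul(Pow(-1629, -1), -805), 258881), -1)) = Mul(2031611, Pow(Add(Mul(Rational(-1, 1629), -805), 258881), -1)) = Mul(2031611, Pow(Add(Rational(805, 1629), 258881), -1)) = Mul(2031611, Pow(Rational(421717954, 1629), -1)) = Mul(2031611, Rational(1629, 421717954)) = Rational(3309494319, 421717954)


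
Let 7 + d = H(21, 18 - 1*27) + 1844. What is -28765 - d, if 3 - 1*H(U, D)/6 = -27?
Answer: -30782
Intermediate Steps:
H(U, D) = 180 (H(U, D) = 18 - 6*(-27) = 18 + 162 = 180)
d = 2017 (d = -7 + (180 + 1844) = -7 + 2024 = 2017)
-28765 - d = -28765 - 1*2017 = -28765 - 2017 = -30782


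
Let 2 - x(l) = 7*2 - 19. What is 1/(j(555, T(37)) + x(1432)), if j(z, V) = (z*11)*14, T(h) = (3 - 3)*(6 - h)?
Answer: 1/85477 ≈ 1.1699e-5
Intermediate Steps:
T(h) = 0 (T(h) = 0*(6 - h) = 0)
x(l) = 7 (x(l) = 2 - (7*2 - 19) = 2 - (14 - 19) = 2 - 1*(-5) = 2 + 5 = 7)
j(z, V) = 154*z (j(z, V) = (11*z)*14 = 154*z)
1/(j(555, T(37)) + x(1432)) = 1/(154*555 + 7) = 1/(85470 + 7) = 1/85477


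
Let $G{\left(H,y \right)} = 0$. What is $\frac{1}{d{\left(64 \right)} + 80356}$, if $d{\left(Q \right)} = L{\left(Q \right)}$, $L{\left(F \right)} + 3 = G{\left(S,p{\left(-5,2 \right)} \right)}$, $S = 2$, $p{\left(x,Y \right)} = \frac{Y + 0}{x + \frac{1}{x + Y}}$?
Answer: $\frac{1}{80353} \approx 1.2445 \cdot 10^{-5}$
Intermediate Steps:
$p{\left(x,Y \right)} = \frac{Y}{x + \frac{1}{Y + x}}$
$L{\left(F \right)} = -3$ ($L{\left(F \right)} = -3 + 0 = -3$)
$d{\left(Q \right)} = -3$
$\frac{1}{d{\left(64 \right)} + 80356} = \frac{1}{-3 + 80356} = \frac{1}{80353}$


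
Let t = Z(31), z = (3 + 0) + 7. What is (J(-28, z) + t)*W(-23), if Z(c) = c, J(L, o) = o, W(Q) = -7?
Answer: -287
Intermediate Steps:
z = 10 (z = 3 + 7 = 10)
t = 31
(J(-28, z) + t)*W(-23) = (10 + 31)*(-7) = 41*(-7) = -287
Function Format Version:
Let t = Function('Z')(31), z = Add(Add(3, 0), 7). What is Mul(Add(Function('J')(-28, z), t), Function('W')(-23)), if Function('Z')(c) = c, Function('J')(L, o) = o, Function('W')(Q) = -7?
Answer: -287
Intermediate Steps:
z = 10 (z = Add(3, 7) = 10)
t = 31
Mul(Add(Function('J')(-28, z), t), Function('W')(-23)) = Mul(Add(10, 31), -7) = Mul(41, -7) = -287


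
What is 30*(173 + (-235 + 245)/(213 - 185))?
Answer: 36405/7 ≈ 5200.7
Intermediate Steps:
30*(173 + (-235 + 245)/(213 - 185)) = 30*(173 + 10/28) = 30*(173 + 10*(1/28)) = 30*(173 + 5/14) = 30*(2427/14) = 36405/7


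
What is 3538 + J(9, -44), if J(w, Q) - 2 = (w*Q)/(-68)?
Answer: 60279/17 ≈ 3545.8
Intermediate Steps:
J(w, Q) = 2 - Q*w/68 (J(w, Q) = 2 + (w*Q)/(-68) = 2 + (Q*w)*(-1/68) = 2 - Q*w/68)
3538 + J(9, -44) = 3538 + (2 - 1/68*(-44)*9) = 3538 + (2 + 99/17) = 3538 + 133/17 = 60279/17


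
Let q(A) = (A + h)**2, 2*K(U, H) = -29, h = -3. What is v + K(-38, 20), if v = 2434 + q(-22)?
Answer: 6089/2 ≈ 3044.5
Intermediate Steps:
K(U, H) = -29/2 (K(U, H) = (1/2)*(-29) = -29/2)
q(A) = (-3 + A)**2 (q(A) = (A - 3)**2 = (-3 + A)**2)
v = 3059 (v = 2434 + (-3 - 22)**2 = 2434 + (-25)**2 = 2434 + 625 = 3059)
v + K(-38, 20) = 3059 - 29/2 = 6089/2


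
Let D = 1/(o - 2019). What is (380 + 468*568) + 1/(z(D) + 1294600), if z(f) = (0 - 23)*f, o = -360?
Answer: 819869300618671/3079853423 ≈ 2.6620e+5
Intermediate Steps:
D = -1/2379 (D = 1/(-360 - 2019) = 1/(-2379) = -1/2379 ≈ -0.00042034)
z(f) = -23*f
(380 + 468*568) + 1/(z(D) + 1294600) = (380 + 468*568) + 1/(-23*(-1/2379) + 1294600) = (380 + 265824) + 1/(23/2379 + 1294600) = 266204 + 1/(3079853423/2379) = 266204 + 2379/3079853423 = 819869300618671/3079853423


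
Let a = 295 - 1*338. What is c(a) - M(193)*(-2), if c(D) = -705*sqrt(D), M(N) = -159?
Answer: -318 - 705*I*sqrt(43) ≈ -318.0 - 4623.0*I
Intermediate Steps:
a = -43 (a = 295 - 338 = -43)
c(a) - M(193)*(-2) = -705*I*sqrt(43) - (-159)*(-2) = -705*I*sqrt(43) - 1*318 = -705*I*sqrt(43) - 318 = -318 - 705*I*sqrt(43)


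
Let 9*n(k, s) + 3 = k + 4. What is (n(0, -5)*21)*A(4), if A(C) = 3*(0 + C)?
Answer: 28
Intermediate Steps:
n(k, s) = 1/9 + k/9 (n(k, s) = -1/3 + (k + 4)/9 = -1/3 + (4 + k)/9 = -1/3 + (4/9 + k/9) = 1/9 + k/9)
A(C) = 3*C
(n(0, -5)*21)*A(4) = ((1/9 + (1/9)*0)*21)*(3*4) = ((1/9 + 0)*21)*12 = ((1/9)*21)*12 = (7/3)*12 = 28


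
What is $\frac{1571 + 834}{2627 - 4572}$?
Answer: $- \frac{481}{389} \approx -1.2365$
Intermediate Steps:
$\frac{1571 + 834}{2627 - 4572} = \frac{2405}{-1945} = 2405 \left(- \frac{1}{1945}\right) = - \frac{481}{389}$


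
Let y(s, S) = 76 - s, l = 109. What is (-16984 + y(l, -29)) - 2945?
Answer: -19962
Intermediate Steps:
(-16984 + y(l, -29)) - 2945 = (-16984 + (76 - 1*109)) - 2945 = (-16984 + (76 - 109)) - 2945 = (-16984 - 33) - 2945 = -17017 - 2945 = -19962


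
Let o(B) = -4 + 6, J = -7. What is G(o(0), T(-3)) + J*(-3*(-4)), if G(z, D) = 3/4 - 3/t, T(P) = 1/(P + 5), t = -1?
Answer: -321/4 ≈ -80.250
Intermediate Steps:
o(B) = 2
T(P) = 1/(5 + P)
G(z, D) = 15/4 (G(z, D) = 3/4 - 3/(-1) = 3*(¼) - 3*(-1) = ¾ + 3 = 15/4)
G(o(0), T(-3)) + J*(-3*(-4)) = 15/4 - (-21)*(-4) = 15/4 - 7*12 = 15/4 - 84 = -321/4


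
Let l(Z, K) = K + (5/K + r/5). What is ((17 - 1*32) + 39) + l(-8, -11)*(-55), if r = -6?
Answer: 720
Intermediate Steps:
l(Z, K) = -6/5 + K + 5/K (l(Z, K) = K + (5/K - 6/5) = K + (-6/5 + 5/K) = -6/5 + K + 5/K)
((17 - 1*32) + 39) + l(-8, -11)*(-55) = ((17 - 1*32) + 39) + (-6/5 - 11 + 5/(-11))*(-55) = ((17 - 32) + 39) + (-6/5 - 11 + 5*(-1/11))*(-55) = (-15 + 39) + (-6/5 - 11 - 5/11)*(-55) = 24 - 696/55*(-55) = 24 + 696 = 720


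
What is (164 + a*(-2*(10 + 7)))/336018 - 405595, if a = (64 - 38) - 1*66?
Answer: -22714536531/56003 ≈ -4.0560e+5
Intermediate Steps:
a = -40 (a = 26 - 66 = -40)
(164 + a*(-2*(10 + 7)))/336018 - 405595 = (164 - (-80)*(10 + 7))/336018 - 405595 = (164 - (-80)*17)*(1/336018) - 405595 = (164 - 40*(-34))*(1/336018) - 405595 = (164 + 1360)*(1/336018) - 405595 = 1524*(1/336018) - 405595 = 254/56003 - 405595 = -22714536531/56003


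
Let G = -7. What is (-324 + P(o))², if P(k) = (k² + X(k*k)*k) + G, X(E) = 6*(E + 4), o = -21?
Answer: 3131521600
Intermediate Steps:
X(E) = 24 + 6*E (X(E) = 6*(4 + E) = 24 + 6*E)
P(k) = -7 + k² + k*(24 + 6*k²) (P(k) = (k² + (24 + 6*(k*k))*k) - 7 = (k² + (24 + 6*k²)*k) - 7 = (k² + k*(24 + 6*k²)) - 7 = -7 + k² + k*(24 + 6*k²))
(-324 + P(o))² = (-324 + (-7 + (-21)² + 6*(-21)*(4 + (-21)²)))² = (-324 + (-7 + 441 + 6*(-21)*(4 + 441)))² = (-324 + (-7 + 441 + 6*(-21)*445))² = (-324 + (-7 + 441 - 56070))² = (-324 - 55636)² = (-55960)² = 3131521600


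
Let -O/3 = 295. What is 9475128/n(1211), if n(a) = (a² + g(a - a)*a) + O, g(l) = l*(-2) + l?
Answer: 2368782/366409 ≈ 6.4649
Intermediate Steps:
O = -885 (O = -3*295 = -885)
g(l) = -l (g(l) = -2*l + l = -l)
n(a) = -885 + a² (n(a) = (a² + (-(a - a))*a) - 885 = (a² + (-1*0)*a) - 885 = (a² + 0*a) - 885 = (a² + 0) - 885 = a² - 885 = -885 + a²)
9475128/n(1211) = 9475128/(-885 + 1211²) = 9475128/(-885 + 1466521) = 9475128/1465636 = 9475128*(1/1465636) = 2368782/366409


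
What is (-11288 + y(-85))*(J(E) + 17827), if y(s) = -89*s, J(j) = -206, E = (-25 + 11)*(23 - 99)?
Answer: -65602983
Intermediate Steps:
E = 1064 (E = -14*(-76) = 1064)
(-11288 + y(-85))*(J(E) + 17827) = (-11288 - 89*(-85))*(-206 + 17827) = (-11288 + 7565)*17621 = -3723*17621 = -65602983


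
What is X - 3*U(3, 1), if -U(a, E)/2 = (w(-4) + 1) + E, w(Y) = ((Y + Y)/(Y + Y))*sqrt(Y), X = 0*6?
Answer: 12 + 12*I ≈ 12.0 + 12.0*I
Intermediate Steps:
X = 0
w(Y) = sqrt(Y) (w(Y) = ((2*Y)/((2*Y)))*sqrt(Y) = ((2*Y)*(1/(2*Y)))*sqrt(Y) = 1*sqrt(Y) = sqrt(Y))
U(a, E) = -2 - 4*I - 2*E (U(a, E) = -2*((sqrt(-4) + 1) + E) = -2*((2*I + 1) + E) = -2*((1 + 2*I) + E) = -2*(1 + E + 2*I) = -2 - 4*I - 2*E)
X - 3*U(3, 1) = 0 - 3*(-2 - 4*I - 2*1) = 0 - 3*(-2 - 4*I - 2) = 0 - 3*(-4 - 4*I) = 0 + (12 + 12*I) = 12 + 12*I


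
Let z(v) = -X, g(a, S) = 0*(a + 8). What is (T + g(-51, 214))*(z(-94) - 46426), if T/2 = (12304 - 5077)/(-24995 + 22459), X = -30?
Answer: 83825973/317 ≈ 2.6444e+5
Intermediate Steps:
g(a, S) = 0 (g(a, S) = 0*(8 + a) = 0)
z(v) = 30 (z(v) = -1*(-30) = 30)
T = -7227/1268 (T = 2*((12304 - 5077)/(-24995 + 22459)) = 2*(7227/(-2536)) = 2*(7227*(-1/2536)) = 2*(-7227/2536) = -7227/1268 ≈ -5.6995)
(T + g(-51, 214))*(z(-94) - 46426) = (-7227/1268 + 0)*(30 - 46426) = -7227/1268*(-46396) = 83825973/317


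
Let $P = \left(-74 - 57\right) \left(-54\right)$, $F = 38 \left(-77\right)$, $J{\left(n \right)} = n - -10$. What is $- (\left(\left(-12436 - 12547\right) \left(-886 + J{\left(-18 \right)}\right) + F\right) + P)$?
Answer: $-22338950$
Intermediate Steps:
$J{\left(n \right)} = 10 + n$ ($J{\left(n \right)} = n + 10 = 10 + n$)
$F = -2926$
$P = 7074$ ($P = \left(-131\right) \left(-54\right) = 7074$)
$- (\left(\left(-12436 - 12547\right) \left(-886 + J{\left(-18 \right)}\right) + F\right) + P) = - (\left(\left(-12436 - 12547\right) \left(-886 + \left(10 - 18\right)\right) - 2926\right) + 7074) = - (\left(- 24983 \left(-886 - 8\right) - 2926\right) + 7074) = - (\left(\left(-24983\right) \left(-894\right) - 2926\right) + 7074) = - (\left(22334802 - 2926\right) + 7074) = - (22331876 + 7074) = \left(-1\right) 22338950 = -22338950$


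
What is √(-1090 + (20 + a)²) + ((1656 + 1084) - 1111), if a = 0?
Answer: 1629 + I*√690 ≈ 1629.0 + 26.268*I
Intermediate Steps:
√(-1090 + (20 + a)²) + ((1656 + 1084) - 1111) = √(-1090 + (20 + 0)²) + ((1656 + 1084) - 1111) = √(-1090 + 20²) + (2740 - 1111) = √(-1090 + 400) + 1629 = √(-690) + 1629 = I*√690 + 1629 = 1629 + I*√690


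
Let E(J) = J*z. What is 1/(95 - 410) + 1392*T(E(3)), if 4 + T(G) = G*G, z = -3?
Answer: 33762959/315 ≈ 1.0718e+5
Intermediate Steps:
E(J) = -3*J (E(J) = J*(-3) = -3*J)
T(G) = -4 + G**2 (T(G) = -4 + G*G = -4 + G**2)
1/(95 - 410) + 1392*T(E(3)) = 1/(95 - 410) + 1392*(-4 + (-3*3)**2) = 1/(-315) + 1392*(-4 + (-9)**2) = -1/315 + 1392*(-4 + 81) = -1/315 + 1392*77 = -1/315 + 107184 = 33762959/315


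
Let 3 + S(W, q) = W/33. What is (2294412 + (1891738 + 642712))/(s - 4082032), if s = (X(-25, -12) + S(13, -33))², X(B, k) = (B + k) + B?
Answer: -2629315359/2220393712 ≈ -1.1842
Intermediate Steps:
X(B, k) = k + 2*B
S(W, q) = -3 + W/33
s = 4545424/1089 (s = ((-12 + 2*(-25)) + (-3 + (1/33)*13))² = ((-12 - 50) + (-3 + 13/33))² = (-62 - 86/33)² = (-2132/33)² = 4545424/1089 ≈ 4173.9)
(2294412 + (1891738 + 642712))/(s - 4082032) = (2294412 + (1891738 + 642712))/(4545424/1089 - 4082032) = (2294412 + 2534450)/(-4440787424/1089) = 4828862*(-1089/4440787424) = -2629315359/2220393712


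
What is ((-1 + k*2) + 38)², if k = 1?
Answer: 1521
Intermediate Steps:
((-1 + k*2) + 38)² = ((-1 + 1*2) + 38)² = ((-1 + 2) + 38)² = (1 + 38)² = 39² = 1521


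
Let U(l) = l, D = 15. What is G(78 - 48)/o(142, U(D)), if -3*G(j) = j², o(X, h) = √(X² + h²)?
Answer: -300*√20389/20389 ≈ -2.1010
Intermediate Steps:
G(j) = -j²/3
G(78 - 48)/o(142, U(D)) = (-(78 - 48)²/3)/(√(142² + 15²)) = (-⅓*30²)/(√(20164 + 225)) = (-⅓*900)/(√20389) = -300*√20389/20389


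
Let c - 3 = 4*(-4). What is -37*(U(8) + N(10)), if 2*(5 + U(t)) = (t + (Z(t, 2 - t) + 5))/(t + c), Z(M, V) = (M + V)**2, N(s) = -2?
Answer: 3219/10 ≈ 321.90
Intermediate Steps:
c = -13 (c = 3 + 4*(-4) = 3 - 16 = -13)
U(t) = -5 + (9 + t)/(2*(-13 + t)) (U(t) = -5 + ((t + ((t + (2 - t))**2 + 5))/(t - 13))/2 = -5 + ((t + (2**2 + 5))/(-13 + t))/2 = -5 + ((t + (4 + 5))/(-13 + t))/2 = -5 + ((t + 9)/(-13 + t))/2 = -5 + ((9 + t)/(-13 + t))/2 = -5 + (9 + t)/(2*(-13 + t)))
-37*(U(8) + N(10)) = -37*((139 - 9*8)/(2*(-13 + 8)) - 2) = -37*((1/2)*(139 - 72)/(-5) - 2) = -37*((1/2)*(-1/5)*67 - 2) = -37*(-67/10 - 2) = -37*(-87/10) = 3219/10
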